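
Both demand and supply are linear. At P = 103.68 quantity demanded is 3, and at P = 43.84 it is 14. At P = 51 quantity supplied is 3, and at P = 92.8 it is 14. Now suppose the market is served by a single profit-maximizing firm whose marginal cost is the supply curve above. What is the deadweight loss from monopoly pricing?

Demand slope = (43.84 − 103.68)/(14 − 3) = −5.44, so P = 120 − 5.44Q.
Supply slope = (92.8 − 51)/(14 − 3) = 3.8, so P = 39.6 + 3.8Q.
Competitive equilibrium: 120 − 5.44Q = 39.6 + 3.8Q → Q* = 8.7013, P* = 72.66494.
Marginal revenue: MR = 120 − 10.88Q. Set MR = MC: 120 − 10.88Q = 39.6 + 3.8Q → Q_m = 5.47684.
Price P_m = 120 − 5.44·5.47684 = 90.20599; MC(Q_m) = 39.6 + 3.8·5.47684 = 60.41199.
Competitive Q* = 8.7013, so ΔQ = 3.22446; wedge = 90.20599 − 60.41199 = 29.794.
The triangle = ½ × 3.22446 × 29.794 = 48.03.

48.03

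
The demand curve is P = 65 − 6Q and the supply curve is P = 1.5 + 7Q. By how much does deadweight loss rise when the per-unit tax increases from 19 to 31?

23.08

Competitive equilibrium: 65 − 6Q = 1.5 + 7Q → Q* = 4.8846, P* = 35.6923.
For a per-unit tax t: ΔQ = t/13, so DWL = ½·t·(t/13) = t²/26.
At t = 19: DWL = 13.885. At t = 31: DWL = 36.962.
Increase = 36.962 − 13.885 = 23.08.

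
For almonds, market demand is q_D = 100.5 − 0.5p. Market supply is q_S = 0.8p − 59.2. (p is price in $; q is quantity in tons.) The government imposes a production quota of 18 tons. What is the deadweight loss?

In inverse form: demand p = 201 − 2q, supply p = 74 + 1.25q.
Competitive equilibrium: 201 − 2q = 74 + 1.25q → q* = 39.0769, p* = 122.8462.
At q = 18: demand price = 201 − 2·18 = 165; supply price = 74 + 1.25·18 = 96.5.
Δq = 39.0769 − 18 = 21.0769; wedge = 165 − 96.5 = 68.5.
Deadweight loss = ½ × 21.0769 × 68.5 = $721.88.

$721.88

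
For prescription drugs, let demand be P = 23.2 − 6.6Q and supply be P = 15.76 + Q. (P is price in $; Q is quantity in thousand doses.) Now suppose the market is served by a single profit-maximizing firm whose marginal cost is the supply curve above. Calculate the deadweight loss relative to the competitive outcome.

Competitive equilibrium: 23.2 − 6.6Q = 15.76 + Q → Q* = 0.9789, P* = 16.7389.
Marginal revenue: MR = 23.2 − 13.2Q. Set MR = MC: 23.2 − 13.2Q = 15.76 + Q → Q_m = 0.5239.
Price P_m = 23.2 − 6.6·0.5239 = 19.7423; MC(Q_m) = 15.76 + 1·0.5239 = 16.2839.
Competitive Q* = 0.9789, so ΔQ = 0.455; wedge = 19.7423 − 16.2839 = 3.4584.
DWL = ½ × 0.455 × 3.4584 = $0.79 thousand.

$0.79 thousand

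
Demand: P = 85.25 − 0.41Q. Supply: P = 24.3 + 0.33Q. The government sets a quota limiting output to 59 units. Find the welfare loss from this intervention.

Competitive equilibrium: 85.25 − 0.41Q = 24.3 + 0.33Q → Q* = 82.3649, P* = 51.4804.
At Q = 59: demand price = 85.25 − 0.41·59 = 61.06; supply price = 24.3 + 0.33·59 = 43.77.
ΔQ = 82.3649 − 59 = 23.3649; wedge = 61.06 − 43.77 = 17.29.
Deadweight loss = ½ × 23.3649 × 17.29 = 201.99.

201.99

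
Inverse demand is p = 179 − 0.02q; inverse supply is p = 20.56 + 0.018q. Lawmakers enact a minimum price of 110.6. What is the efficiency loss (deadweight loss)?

10672.51

Competitive equilibrium: 179 − 0.02q = 20.56 + 0.018q → q* = 4169.4737, p* = 95.6105.
At the floor p = 110.6, quantity demanded = (179 − 110.6)/0.02 = 3420.
Sellers' marginal cost at q' = 3420: 20.56 + 0.018·3420 = 82.12.
Δq = 4169.4737 − 3420 = 749.4737; wedge = 110.6 − 82.12 = 28.48.
Welfare loss = ½ × 749.4737 × 28.48 = 10672.51.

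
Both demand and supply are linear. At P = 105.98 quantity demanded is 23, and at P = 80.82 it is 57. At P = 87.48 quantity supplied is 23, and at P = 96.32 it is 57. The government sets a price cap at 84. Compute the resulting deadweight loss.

Demand slope = (80.82 − 105.98)/(57 − 23) = −0.74, so P = 123 − 0.74Q.
Supply slope = (96.32 − 87.48)/(57 − 23) = 0.26, so P = 81.5 + 0.26Q.
Competitive equilibrium: 123 − 0.74Q = 81.5 + 0.26Q → Q* = 41.5, P* = 92.29.
At the ceiling P = 84, quantity supplied = (84 − 81.5)/0.26 = 9.6154.
Willingness to pay at Q' = 9.6154: 123 − 0.74·9.6154 = 115.8846.
ΔQ = 41.5 − 9.6154 = 31.8846; wedge = 115.8846 − 84 = 31.8846.
The triangle = ½ × 31.8846 × 31.8846 = 508.31.

508.31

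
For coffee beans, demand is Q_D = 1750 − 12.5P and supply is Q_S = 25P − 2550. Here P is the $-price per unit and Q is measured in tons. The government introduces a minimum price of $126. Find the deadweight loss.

$1204.17

In inverse form: demand P = 140 − 0.08Q, supply P = 102 + 0.04Q.
Competitive equilibrium: 140 − 0.08Q = 102 + 0.04Q → Q* = 316.6667, P* = 114.6667.
At the floor P = 126, quantity demanded = (140 − 126)/0.08 = 175.
Sellers' marginal cost at Q' = 175: 102 + 0.04·175 = 109.
ΔQ = 316.6667 − 175 = 141.6667; wedge = 126 − 109 = 17.
The triangle = ½ × 141.6667 × 17 = $1204.17.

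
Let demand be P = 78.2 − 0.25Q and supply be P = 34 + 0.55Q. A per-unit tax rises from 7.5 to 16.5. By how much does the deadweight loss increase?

Competitive equilibrium: 78.2 − 0.25Q = 34 + 0.55Q → Q* = 55.25, P* = 64.3875.
For a per-unit tax t: ΔQ = t/0.8, so DWL = ½·t·(t/0.8) = t²/1.6.
At t = 7.5: DWL = 35.156. At t = 16.5: DWL = 170.156.
Increase = 170.156 − 35.156 = 135.

135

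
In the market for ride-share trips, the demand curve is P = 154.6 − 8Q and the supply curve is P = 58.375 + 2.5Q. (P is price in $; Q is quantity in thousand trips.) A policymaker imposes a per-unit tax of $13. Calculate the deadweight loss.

$8.05 thousand

Competitive equilibrium: 154.6 − 8Q = 58.375 + 2.5Q → Q* = 9.1643, P* = 81.2857.
With the tax, the buyer price exceeds the seller price by 13: (154.6 − 8Q) − (58.375 + 2.5Q) = 13 → Q' = 7.9262.
ΔQ = 9.1643 − 7.9262 = 1.2381; the wedge equals the tax, 13.
Deadweight loss = ½ × 1.2381 × 13 = $8.05 thousand.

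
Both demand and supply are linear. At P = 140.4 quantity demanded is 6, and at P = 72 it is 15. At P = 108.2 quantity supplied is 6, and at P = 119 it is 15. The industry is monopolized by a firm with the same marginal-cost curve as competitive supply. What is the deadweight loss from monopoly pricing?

Demand slope = (72 − 140.4)/(15 − 6) = −7.6, so P = 186 − 7.6Q.
Supply slope = (119 − 108.2)/(15 − 6) = 1.2, so P = 101 + 1.2Q.
Competitive equilibrium: 186 − 7.6Q = 101 + 1.2Q → Q* = 9.6591, P* = 112.5909.
Marginal revenue: MR = 186 − 15.2Q. Set MR = MC: 186 − 15.2Q = 101 + 1.2Q → Q_m = 5.1829.
Price P_m = 186 − 7.6·5.1829 = 146.61; MC(Q_m) = 101 + 1.2·5.1829 = 107.2195.
Competitive Q* = 9.6591, so ΔQ = 4.4762; wedge = 146.61 − 107.2195 = 39.3905.
Welfare loss = ½ × 4.4762 × 39.3905 = 88.16.

88.16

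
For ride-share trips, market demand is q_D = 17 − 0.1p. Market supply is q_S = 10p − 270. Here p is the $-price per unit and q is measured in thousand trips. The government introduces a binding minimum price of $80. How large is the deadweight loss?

$134.38 thousand

In inverse form: demand p = 170 − 10q, supply p = 27 + 0.1q.
Competitive equilibrium: 170 − 10q = 27 + 0.1q → q* = 14.1584, p* = 28.4158.
At the floor p = 80, quantity demanded = (170 − 80)/10 = 9.
Sellers' marginal cost at q' = 9: 27 + 0.1·9 = 27.9.
Δq = 14.1584 − 9 = 5.1584; wedge = 80 − 27.9 = 52.1.
DWL = ½ × 5.1584 × 52.1 = $134.38 thousand.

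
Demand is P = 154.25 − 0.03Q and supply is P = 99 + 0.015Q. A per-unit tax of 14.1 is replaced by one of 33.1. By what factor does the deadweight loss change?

5.511

Competitive equilibrium: 154.25 − 0.03Q = 99 + 0.015Q → Q* = 1227.7778, P* = 117.4167.
For a per-unit tax t: ΔQ = t/0.045, so DWL = ½·t·(t/0.045) = t²/0.09.
At t = 14.1: DWL = 2209. At t = 33.1: DWL = 12173.444.
Ratio = (33.1/14.1)² = 5.511.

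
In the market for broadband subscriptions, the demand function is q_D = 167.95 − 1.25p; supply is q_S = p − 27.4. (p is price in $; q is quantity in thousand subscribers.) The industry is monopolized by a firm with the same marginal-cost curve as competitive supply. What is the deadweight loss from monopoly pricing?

$300.87 thousand

In inverse form: demand p = 134.36 − 0.8q, supply p = 27.4 + q.
Competitive equilibrium: 134.36 − 0.8q = 27.4 + q → q* = 59.42222, p* = 86.82222.
Marginal revenue: MR = 134.36 − 1.6q. Set MR = MC: 134.36 − 1.6q = 27.4 + q → q_m = 41.13846.
Price p_m = 134.36 − 0.8·41.13846 = 101.44923; MC(q_m) = 27.4 + 1·41.13846 = 68.53846.
Competitive q* = 59.42222, so Δq = 18.28376; wedge = 101.44923 − 68.53846 = 32.91077.
Deadweight loss = ½ × 18.28376 × 32.91077 = $300.87 thousand.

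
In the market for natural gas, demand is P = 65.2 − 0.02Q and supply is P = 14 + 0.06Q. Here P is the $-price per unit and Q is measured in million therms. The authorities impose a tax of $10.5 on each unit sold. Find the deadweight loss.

$689.06 million

Competitive equilibrium: 65.2 − 0.02Q = 14 + 0.06Q → Q* = 640, P* = 52.4.
With the tax, the buyer price exceeds the seller price by 10.5: (65.2 − 0.02Q) − (14 + 0.06Q) = 10.5 → Q' = 508.75.
ΔQ = 640 − 508.75 = 131.25; the wedge equals the tax, 10.5.
Welfare loss = ½ × 131.25 × 10.5 = $689.06 million.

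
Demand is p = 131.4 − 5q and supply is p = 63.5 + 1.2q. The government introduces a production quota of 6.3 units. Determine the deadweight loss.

67.08

Competitive equilibrium: 131.4 − 5q = 63.5 + 1.2q → q* = 10.9516, p* = 76.6419.
At q = 6.3: demand price = 131.4 − 5·6.3 = 99.9; supply price = 63.5 + 1.2·6.3 = 71.06.
Δq = 10.9516 − 6.3 = 4.6516; wedge = 99.9 − 71.06 = 28.84.
The triangle = ½ × 4.6516 × 28.84 = 67.08.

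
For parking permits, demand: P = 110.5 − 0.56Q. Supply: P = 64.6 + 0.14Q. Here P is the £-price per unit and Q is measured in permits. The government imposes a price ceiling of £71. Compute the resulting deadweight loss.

£138.01

Competitive equilibrium: 110.5 − 0.56Q = 64.6 + 0.14Q → Q* = 65.5714, P* = 73.78.
At the ceiling P = 71, quantity supplied = (71 − 64.6)/0.14 = 45.7143.
Willingness to pay at Q' = 45.7143: 110.5 − 0.56·45.7143 = 84.9.
ΔQ = 65.5714 − 45.7143 = 19.8571; wedge = 84.9 − 71 = 13.9.
Welfare loss = ½ × 19.8571 × 13.9 = £138.01.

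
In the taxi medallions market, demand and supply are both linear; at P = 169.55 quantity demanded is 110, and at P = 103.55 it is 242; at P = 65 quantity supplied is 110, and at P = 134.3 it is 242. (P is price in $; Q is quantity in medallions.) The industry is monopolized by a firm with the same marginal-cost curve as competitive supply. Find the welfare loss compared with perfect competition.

$2476.09

Demand slope = (103.55 − 169.55)/(242 − 110) = −0.5, so P = 224.55 − 0.5Q.
Supply slope = (134.3 − 65)/(242 − 110) = 0.525, so P = 7.25 + 0.525Q.
Competitive equilibrium: 224.55 − 0.5Q = 7.25 + 0.525Q → Q* = 212, P* = 118.55.
Marginal revenue: MR = 224.55 − Q. Set MR = MC: 224.55 − Q = 7.25 + 0.525Q → Q_m = 142.4918.
Price P_m = 224.55 − 0.5·142.4918 = 153.3041; MC(Q_m) = 7.25 + 0.525·142.4918 = 82.0582.
Competitive Q* = 212, so ΔQ = 69.5082; wedge = 153.3041 − 82.0582 = 71.2459.
DWL = ½ × 69.5082 × 71.2459 = $2476.09.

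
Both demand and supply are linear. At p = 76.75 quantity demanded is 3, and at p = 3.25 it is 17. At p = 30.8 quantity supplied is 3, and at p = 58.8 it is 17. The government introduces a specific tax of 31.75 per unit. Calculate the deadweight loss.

69.52

Demand slope = (3.25 − 76.75)/(17 − 3) = −5.25, so p = 92.5 − 5.25q.
Supply slope = (58.8 − 30.8)/(17 − 3) = 2, so p = 24.8 + 2q.
Competitive equilibrium: 92.5 − 5.25q = 24.8 + 2q → q* = 9.3379, p* = 43.4759.
With the tax, the buyer price exceeds the seller price by 31.75: (92.5 − 5.25q) − (24.8 + 2q) = 31.75 → q' = 4.9586.
Δq = 9.3379 − 4.9586 = 4.3793; the wedge equals the tax, 31.75.
Deadweight loss = ½ × 4.3793 × 31.75 = 69.52.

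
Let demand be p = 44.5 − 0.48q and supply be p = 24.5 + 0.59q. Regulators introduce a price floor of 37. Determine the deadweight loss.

Competitive equilibrium: 44.5 − 0.48q = 24.5 + 0.59q → q* = 18.6916, p* = 35.528.
At the floor p = 37, quantity demanded = (44.5 − 37)/0.48 = 15.625.
Sellers' marginal cost at q' = 15.625: 24.5 + 0.59·15.625 = 33.7188.
Δq = 18.6916 − 15.625 = 3.0666; wedge = 37 − 33.7188 = 3.2812.
The triangle = ½ × 3.0666 × 3.2812 = 5.03.

5.03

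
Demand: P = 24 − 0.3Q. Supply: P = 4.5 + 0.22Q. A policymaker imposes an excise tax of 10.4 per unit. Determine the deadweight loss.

Competitive equilibrium: 24 − 0.3Q = 4.5 + 0.22Q → Q* = 37.5, P* = 12.75.
With the tax, the buyer price exceeds the seller price by 10.4: (24 − 0.3Q) − (4.5 + 0.22Q) = 10.4 → Q' = 17.5.
ΔQ = 37.5 − 17.5 = 20; the wedge equals the tax, 10.4.
The triangle = ½ × 20 × 10.4 = 104.

104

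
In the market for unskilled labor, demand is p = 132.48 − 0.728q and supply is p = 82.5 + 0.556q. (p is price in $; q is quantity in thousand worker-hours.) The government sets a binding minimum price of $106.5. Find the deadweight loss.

Competitive equilibrium: 132.48 − 0.728q = 82.5 + 0.556q → q* = 38.9252, p* = 104.1424.
At the floor p = 106.5, quantity demanded = (132.48 − 106.5)/0.728 = 35.6868.
Sellers' marginal cost at q' = 35.6868: 82.5 + 0.556·35.6868 = 102.3419.
Δq = 38.9252 − 35.6868 = 3.2384; wedge = 106.5 − 102.3419 = 4.1581.
The triangle = ½ × 3.2384 × 4.1581 = $6.73 thousand.

$6.73 thousand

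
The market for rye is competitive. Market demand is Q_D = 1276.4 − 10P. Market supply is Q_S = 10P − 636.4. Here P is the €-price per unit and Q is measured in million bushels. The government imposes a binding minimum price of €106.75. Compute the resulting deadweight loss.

In inverse form: demand P = 127.64 − 0.1Q, supply P = 63.64 + 0.1Q.
Competitive equilibrium: 127.64 − 0.1Q = 63.64 + 0.1Q → Q* = 320, P* = 95.64.
At the floor P = 106.75, quantity demanded = (127.64 − 106.75)/0.1 = 208.9.
Sellers' marginal cost at Q' = 208.9: 63.64 + 0.1·208.9 = 84.53.
ΔQ = 320 − 208.9 = 111.1; wedge = 106.75 − 84.53 = 22.22.
The triangle = ½ × 111.1 × 22.22 = €1234.321 million.

€1234.321 million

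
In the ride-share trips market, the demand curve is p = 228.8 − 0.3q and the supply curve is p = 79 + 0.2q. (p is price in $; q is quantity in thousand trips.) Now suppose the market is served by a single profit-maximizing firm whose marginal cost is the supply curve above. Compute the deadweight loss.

Competitive equilibrium: 228.8 − 0.3q = 79 + 0.2q → q* = 299.6, p* = 138.92.
Marginal revenue: MR = 228.8 − 0.6q. Set MR = MC: 228.8 − 0.6q = 79 + 0.2q → q_m = 187.25.
Price p_m = 228.8 − 0.3·187.25 = 172.625; MC(q_m) = 79 + 0.2·187.25 = 116.45.
Competitive q* = 299.6, so Δq = 112.35; wedge = 172.625 − 116.45 = 56.175.
Deadweight loss = ½ × 112.35 × 56.175 = $3155.63 thousand.

$3155.63 thousand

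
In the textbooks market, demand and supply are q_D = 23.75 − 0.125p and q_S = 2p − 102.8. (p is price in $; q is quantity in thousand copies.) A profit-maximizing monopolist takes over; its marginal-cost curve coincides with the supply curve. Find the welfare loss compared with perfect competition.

In inverse form: demand p = 190 − 8q, supply p = 51.4 + 0.5q.
Competitive equilibrium: 190 − 8q = 51.4 + 0.5q → q* = 16.3059, p* = 59.5529.
Marginal revenue: MR = 190 − 16q. Set MR = MC: 190 − 16q = 51.4 + 0.5q → q_m = 8.4.
Price p_m = 190 − 8·8.4 = 122.8; MC(q_m) = 51.4 + 0.5·8.4 = 55.6.
Competitive q* = 16.3059, so Δq = 7.9059; wedge = 122.8 − 55.6 = 67.2.
Deadweight loss = ½ × 7.9059 × 67.2 = $265.64 thousand.

$265.64 thousand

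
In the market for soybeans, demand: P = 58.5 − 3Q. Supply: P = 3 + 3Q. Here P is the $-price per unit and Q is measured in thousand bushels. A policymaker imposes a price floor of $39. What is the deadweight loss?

$22.69 thousand

Competitive equilibrium: 58.5 − 3Q = 3 + 3Q → Q* = 9.25, P* = 30.75.
At the floor P = 39, quantity demanded = (58.5 − 39)/3 = 6.5.
Sellers' marginal cost at Q' = 6.5: 3 + 3·6.5 = 22.5.
ΔQ = 9.25 − 6.5 = 2.75; wedge = 39 − 22.5 = 16.5.
DWL = ½ × 2.75 × 16.5 = $22.69 thousand.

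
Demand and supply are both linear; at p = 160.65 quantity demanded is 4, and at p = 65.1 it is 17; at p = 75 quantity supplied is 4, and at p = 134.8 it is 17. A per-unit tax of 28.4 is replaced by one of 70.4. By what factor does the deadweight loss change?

6.145

Demand slope = (65.1 − 160.65)/(17 − 4) = −7.35, so p = 190.05 − 7.35q.
Supply slope = (134.8 − 75)/(17 − 4) = 4.6, so p = 56.6 + 4.6q.
Competitive equilibrium: 190.05 − 7.35q = 56.6 + 4.6q → q* = 11.1674, p* = 107.9699.
For a per-unit tax t: Δq = t/11.95, so DWL = ½·t·(t/11.95) = t²/23.9.
At t = 28.4: DWL = 33.747. At t = 70.4: DWL = 207.371.
Ratio = (70.4/28.4)² = 6.145.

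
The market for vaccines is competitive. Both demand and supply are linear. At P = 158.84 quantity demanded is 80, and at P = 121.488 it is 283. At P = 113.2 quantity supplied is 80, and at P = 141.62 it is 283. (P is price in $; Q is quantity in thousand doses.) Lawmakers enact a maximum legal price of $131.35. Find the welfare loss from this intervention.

$20.40 thousand

Demand slope = (121.488 − 158.84)/(283 − 80) = −0.184, so P = 173.56 − 0.184Q.
Supply slope = (141.62 − 113.2)/(283 − 80) = 0.14, so P = 102 + 0.14Q.
Competitive equilibrium: 173.56 − 0.184Q = 102 + 0.14Q → Q* = 220.8642, P* = 132.921.
At the ceiling P = 131.35, quantity supplied = (131.35 − 102)/0.14 = 209.6429.
Willingness to pay at Q' = 209.6429: 173.56 − 0.184·209.6429 = 134.9857.
ΔQ = 220.8642 − 209.6429 = 11.2213; wedge = 134.9857 − 131.35 = 3.6357.
Deadweight loss = ½ × 11.2213 × 3.6357 = $20.40 thousand.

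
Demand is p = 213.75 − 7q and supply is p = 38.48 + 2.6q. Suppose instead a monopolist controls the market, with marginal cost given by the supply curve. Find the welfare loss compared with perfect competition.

284.51

Competitive equilibrium: 213.75 − 7q = 38.48 + 2.6q → q* = 18.2573, p* = 85.949.
Marginal revenue: MR = 213.75 − 14q. Set MR = MC: 213.75 − 14q = 38.48 + 2.6q → q_m = 10.5584.
Price p_m = 213.75 − 7·10.5584 = 139.8412; MC(q_m) = 38.48 + 2.6·10.5584 = 65.9318.
Competitive q* = 18.2573, so Δq = 7.6989; wedge = 139.8412 − 65.9318 = 73.9094.
Welfare loss = ½ × 7.6989 × 73.9094 = 284.51.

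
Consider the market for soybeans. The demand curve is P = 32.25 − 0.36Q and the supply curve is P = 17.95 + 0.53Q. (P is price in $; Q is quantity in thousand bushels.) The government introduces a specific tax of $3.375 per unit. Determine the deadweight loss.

Competitive equilibrium: 32.25 − 0.36Q = 17.95 + 0.53Q → Q* = 16.0674, P* = 26.4657.
With the tax, the buyer price exceeds the seller price by 3.375: (32.25 − 0.36Q) − (17.95 + 0.53Q) = 3.375 → Q' = 12.2753.
ΔQ = 16.0674 − 12.2753 = 3.7921; the wedge equals the tax, 3.375.
The triangle = ½ × 3.7921 × 3.375 = $6.40 thousand.

$6.40 thousand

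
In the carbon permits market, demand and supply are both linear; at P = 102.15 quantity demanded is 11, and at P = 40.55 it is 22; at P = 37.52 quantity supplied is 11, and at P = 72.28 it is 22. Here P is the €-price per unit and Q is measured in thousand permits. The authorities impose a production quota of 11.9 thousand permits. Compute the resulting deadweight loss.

Demand slope = (40.55 − 102.15)/(22 − 11) = −5.6, so P = 163.75 − 5.6Q.
Supply slope = (72.28 − 37.52)/(22 − 11) = 3.16, so P = 2.76 + 3.16Q.
Competitive equilibrium: 163.75 − 5.6Q = 2.76 + 3.16Q → Q* = 18.3779, P* = 60.834.
At Q = 11.9: demand price = 163.75 − 5.6·11.9 = 97.11; supply price = 2.76 + 3.16·11.9 = 40.364.
ΔQ = 18.3779 − 11.9 = 6.4779; wedge = 97.11 − 40.364 = 56.746.
Welfare loss = ½ × 6.4779 × 56.746 = €183.80 thousand.

€183.80 thousand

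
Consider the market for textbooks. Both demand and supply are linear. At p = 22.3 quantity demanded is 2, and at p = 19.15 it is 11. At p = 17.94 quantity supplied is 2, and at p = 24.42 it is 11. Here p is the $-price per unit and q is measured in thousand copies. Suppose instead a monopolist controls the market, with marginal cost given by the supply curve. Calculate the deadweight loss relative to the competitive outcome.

Demand slope = (19.15 − 22.3)/(11 − 2) = −0.35, so p = 23 − 0.35q.
Supply slope = (24.42 − 17.94)/(11 − 2) = 0.72, so p = 16.5 + 0.72q.
Competitive equilibrium: 23 − 0.35q = 16.5 + 0.72q → q* = 6.0748, p* = 20.8738.
Marginal revenue: MR = 23 − 0.7q. Set MR = MC: 23 − 0.7q = 16.5 + 0.72q → q_m = 4.5775.
Price p_m = 23 − 0.35·4.5775 = 21.3979; MC(q_m) = 16.5 + 0.72·4.5775 = 19.7958.
Competitive q* = 6.0748, so Δq = 1.4973; wedge = 21.3979 − 19.7958 = 1.6021.
Deadweight loss = ½ × 1.4973 × 1.6021 = $1.20 thousand.

$1.20 thousand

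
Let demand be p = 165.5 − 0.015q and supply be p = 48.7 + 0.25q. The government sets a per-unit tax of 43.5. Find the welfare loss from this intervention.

Competitive equilibrium: 165.5 − 0.015q = 48.7 + 0.25q → q* = 440.7547, p* = 158.8887.
With the tax, the buyer price exceeds the seller price by 43.5: (165.5 − 0.015q) − (48.7 + 0.25q) = 43.5 → q' = 276.6038.
Δq = 440.7547 − 276.6038 = 164.1509; the wedge equals the tax, 43.5.
Deadweight loss = ½ × 164.1509 × 43.5 = 3570.28.

3570.28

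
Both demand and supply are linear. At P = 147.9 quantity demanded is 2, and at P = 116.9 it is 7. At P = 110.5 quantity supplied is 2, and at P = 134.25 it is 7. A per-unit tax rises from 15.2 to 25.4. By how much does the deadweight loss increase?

18.91

Demand slope = (116.9 − 147.9)/(7 − 2) = −6.2, so P = 160.3 − 6.2Q.
Supply slope = (134.25 − 110.5)/(7 − 2) = 4.75, so P = 101 + 4.75Q.
Competitive equilibrium: 160.3 − 6.2Q = 101 + 4.75Q → Q* = 5.4155, P* = 126.7237.
For a per-unit tax t: ΔQ = t/10.95, so DWL = ½·t·(t/10.95) = t²/21.9.
At t = 15.2: DWL = 10.55. At t = 25.4: DWL = 29.459.
Increase = 29.459 − 10.55 = 18.91.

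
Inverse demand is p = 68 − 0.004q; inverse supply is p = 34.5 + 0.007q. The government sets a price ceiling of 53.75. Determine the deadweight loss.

480.11

Competitive equilibrium: 68 − 0.004q = 34.5 + 0.007q → q* = 3045.4545, p* = 55.8182.
At the ceiling p = 53.75, quantity supplied = (53.75 − 34.5)/0.007 = 2750.
Willingness to pay at q' = 2750: 68 − 0.004·2750 = 57.
Δq = 3045.4545 − 2750 = 295.4545; wedge = 57 − 53.75 = 3.25.
Deadweight loss = ½ × 295.4545 × 3.25 = 480.11.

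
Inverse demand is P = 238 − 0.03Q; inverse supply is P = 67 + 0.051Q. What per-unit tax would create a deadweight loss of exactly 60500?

99

Competitive equilibrium: 238 − 0.03Q = 67 + 0.051Q → Q* = 2111.1111, P* = 174.6667.
A tax t gives ΔQ = t/0.081 and wedge t, so DWL = t²/0.162.
t²/0.162 = 60500 → t² = 9801 → t = 99.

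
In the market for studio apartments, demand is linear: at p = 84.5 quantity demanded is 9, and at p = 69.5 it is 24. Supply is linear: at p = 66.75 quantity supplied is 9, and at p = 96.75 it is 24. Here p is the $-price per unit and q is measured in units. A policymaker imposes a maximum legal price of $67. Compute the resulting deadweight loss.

Demand slope = (69.5 − 84.5)/(24 − 9) = −1, so p = 93.5 − q.
Supply slope = (96.75 − 66.75)/(24 − 9) = 2, so p = 48.75 + 2q.
Competitive equilibrium: 93.5 − q = 48.75 + 2q → q* = 14.9167, p* = 78.5833.
At the ceiling p = 67, quantity supplied = (67 − 48.75)/2 = 9.125.
Willingness to pay at q' = 9.125: 93.5 − 1·9.125 = 84.375.
Δq = 14.9167 − 9.125 = 5.7917; wedge = 84.375 − 67 = 17.375.
Deadweight loss = ½ × 5.7917 × 17.375 = $50.32.

$50.32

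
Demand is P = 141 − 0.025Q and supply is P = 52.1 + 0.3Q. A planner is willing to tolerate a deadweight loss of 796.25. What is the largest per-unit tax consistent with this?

22.75

Competitive equilibrium: 141 − 0.025Q = 52.1 + 0.3Q → Q* = 273.5385, P* = 134.1615.
A tax t gives ΔQ = t/0.325 and wedge t, so DWL = t²/0.65.
t²/0.65 = 796.25 → t² = 517.5625 → t = 22.75.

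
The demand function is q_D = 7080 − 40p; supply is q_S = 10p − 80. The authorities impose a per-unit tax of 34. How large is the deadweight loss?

In inverse form: demand p = 177 − 0.025q, supply p = 8 + 0.1q.
Competitive equilibrium: 177 − 0.025q = 8 + 0.1q → q* = 1352, p* = 143.2.
With the tax, the buyer price exceeds the seller price by 34: (177 − 0.025q) − (8 + 0.1q) = 34 → q' = 1080.
Δq = 1352 − 1080 = 272; the wedge equals the tax, 34.
The triangle = ½ × 272 × 34 = 4624.

4624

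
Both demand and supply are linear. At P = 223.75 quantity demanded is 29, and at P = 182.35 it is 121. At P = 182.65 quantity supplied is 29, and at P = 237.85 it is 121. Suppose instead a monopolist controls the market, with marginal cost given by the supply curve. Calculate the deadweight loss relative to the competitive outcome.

Demand slope = (182.35 − 223.75)/(121 − 29) = −0.45, so P = 236.8 − 0.45Q.
Supply slope = (237.85 − 182.65)/(121 − 29) = 0.6, so P = 165.25 + 0.6Q.
Competitive equilibrium: 236.8 − 0.45Q = 165.25 + 0.6Q → Q* = 68.1429, P* = 206.1357.
Marginal revenue: MR = 236.8 − 0.9Q. Set MR = MC: 236.8 − 0.9Q = 165.25 + 0.6Q → Q_m = 47.7.
Price P_m = 236.8 − 0.45·47.7 = 215.335; MC(Q_m) = 165.25 + 0.6·47.7 = 193.87.
Competitive Q* = 68.1429, so ΔQ = 20.4429; wedge = 215.335 − 193.87 = 21.465.
Deadweight loss = ½ × 20.4429 × 21.465 = 219.40.

219.40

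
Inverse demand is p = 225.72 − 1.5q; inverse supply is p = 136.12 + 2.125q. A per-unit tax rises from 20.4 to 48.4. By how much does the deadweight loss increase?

265.71

Competitive equilibrium: 225.72 − 1.5q = 136.12 + 2.125q → q* = 24.7172, p* = 188.6441.
For a per-unit tax t: Δq = t/3.625, so DWL = ½·t·(t/3.625) = t²/7.25.
At t = 20.4: DWL = 57.401. At t = 48.4: DWL = 323.112.
Increase = 323.112 − 57.401 = 265.71.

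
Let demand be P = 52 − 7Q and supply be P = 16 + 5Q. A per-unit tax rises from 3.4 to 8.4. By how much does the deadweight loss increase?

2.46

Competitive equilibrium: 52 − 7Q = 16 + 5Q → Q* = 3, P* = 31.
For a per-unit tax t: ΔQ = t/12, so DWL = ½·t·(t/12) = t²/24.
At t = 3.4: DWL = 0.482. At t = 8.4: DWL = 2.94.
Increase = 2.94 − 0.482 = 2.46.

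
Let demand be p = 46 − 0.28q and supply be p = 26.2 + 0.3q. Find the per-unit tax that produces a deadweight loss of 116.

11.6

Competitive equilibrium: 46 − 0.28q = 26.2 + 0.3q → q* = 34.1379, p* = 36.4414.
A tax t gives Δq = t/0.58 and wedge t, so DWL = t²/1.16.
t²/1.16 = 116 → t² = 134.56 → t = 11.6.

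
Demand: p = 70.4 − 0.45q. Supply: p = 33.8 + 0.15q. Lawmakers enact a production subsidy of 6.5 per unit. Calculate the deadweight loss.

Competitive equilibrium: 70.4 − 0.45q = 33.8 + 0.15q → q* = 61, p* = 42.95.
The subsidy lowers effective supply by 6.5: p = 27.3 + 0.15q.
New quantity: 70.4 − 0.45q = 27.3 + 0.15q → q' = 71.8333.
Overproduction Δq = 71.8333 − 61 = 10.8333; wedge = subsidy = 6.5.
Deadweight loss = ½ × 10.8333 × 6.5 = 35.21.

35.21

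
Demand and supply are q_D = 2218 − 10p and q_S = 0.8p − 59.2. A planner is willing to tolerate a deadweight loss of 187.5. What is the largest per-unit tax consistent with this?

In inverse form: demand p = 221.8 − 0.1q, supply p = 74 + 1.25q.
Competitive equilibrium: 221.8 − 0.1q = 74 + 1.25q → q* = 109.4815, p* = 210.8519.
A tax t gives Δq = t/1.35 and wedge t, so DWL = t²/2.7.
t²/2.7 = 187.5 → t² = 506.25 → t = 22.5.

22.5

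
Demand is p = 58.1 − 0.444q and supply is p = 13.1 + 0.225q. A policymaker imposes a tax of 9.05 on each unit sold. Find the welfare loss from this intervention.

Competitive equilibrium: 58.1 − 0.444q = 13.1 + 0.225q → q* = 67.2646, p* = 28.2345.
With the tax, the buyer price exceeds the seller price by 9.05: (58.1 − 0.444q) − (13.1 + 0.225q) = 9.05 → q' = 53.7369.
Δq = 67.2646 − 53.7369 = 13.5277; the wedge equals the tax, 9.05.
The triangle = ½ × 13.5277 × 9.05 = 61.21.

61.21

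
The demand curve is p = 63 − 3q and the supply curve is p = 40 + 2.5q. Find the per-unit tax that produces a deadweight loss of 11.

11

Competitive equilibrium: 63 − 3q = 40 + 2.5q → q* = 4.1818, p* = 50.4545.
A tax t gives Δq = t/5.5 and wedge t, so DWL = t²/11.
t²/11 = 11 → t² = 121 → t = 11.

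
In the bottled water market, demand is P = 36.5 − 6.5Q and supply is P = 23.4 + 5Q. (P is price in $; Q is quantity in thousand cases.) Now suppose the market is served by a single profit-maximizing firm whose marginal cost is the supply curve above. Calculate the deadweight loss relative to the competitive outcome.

$0.97 thousand

Competitive equilibrium: 36.5 − 6.5Q = 23.4 + 5Q → Q* = 1.1391, P* = 29.0957.
Marginal revenue: MR = 36.5 − 13Q. Set MR = MC: 36.5 − 13Q = 23.4 + 5Q → Q_m = 0.7278.
Price P_m = 36.5 − 6.5·0.7278 = 31.7693; MC(Q_m) = 23.4 + 5·0.7278 = 27.039.
Competitive Q* = 1.1391, so ΔQ = 0.4113; wedge = 31.7693 − 27.039 = 4.7303.
Deadweight loss = ½ × 0.4113 × 4.7303 = $0.97 thousand.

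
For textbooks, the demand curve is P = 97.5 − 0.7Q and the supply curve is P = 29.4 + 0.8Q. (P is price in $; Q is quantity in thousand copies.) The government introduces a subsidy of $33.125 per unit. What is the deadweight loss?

Competitive equilibrium: 97.5 − 0.7Q = 29.4 + 0.8Q → Q* = 45.4, P* = 65.72.
The subsidy lowers effective supply by 33.125: P = 0.8Q − 3.725.
New quantity: 97.5 − 0.7Q = 0.8Q − 3.725 → Q' = 67.48333.
Overproduction ΔQ = 67.48333 − 45.4 = 22.08333; wedge = subsidy = 33.125.
DWL = ½ × 22.08333 × 33.125 = $365.76 thousand.

$365.76 thousand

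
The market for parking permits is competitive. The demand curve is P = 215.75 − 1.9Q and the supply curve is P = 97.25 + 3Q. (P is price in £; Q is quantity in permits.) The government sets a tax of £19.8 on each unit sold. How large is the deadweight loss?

Competitive equilibrium: 215.75 − 1.9Q = 97.25 + 3Q → Q* = 24.1837, P* = 169.801.
With the tax, the buyer price exceeds the seller price by 19.8: (215.75 − 1.9Q) − (97.25 + 3Q) = 19.8 → Q' = 20.1429.
ΔQ = 24.1837 − 20.1429 = 4.0408; the wedge equals the tax, 19.8.
DWL = ½ × 4.0408 × 19.8 = £40.

£40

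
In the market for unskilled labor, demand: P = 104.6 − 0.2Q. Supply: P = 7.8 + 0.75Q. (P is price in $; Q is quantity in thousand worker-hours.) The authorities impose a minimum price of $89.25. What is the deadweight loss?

Competitive equilibrium: 104.6 − 0.2Q = 7.8 + 0.75Q → Q* = 101.8947, P* = 84.2211.
At the floor P = 89.25, quantity demanded = (104.6 − 89.25)/0.2 = 76.75.
Sellers' marginal cost at Q' = 76.75: 7.8 + 0.75·76.75 = 65.3625.
ΔQ = 101.8947 − 76.75 = 25.1447; wedge = 89.25 − 65.3625 = 23.8875.
Deadweight loss = ½ × 25.1447 × 23.8875 = $300.32 thousand.

$300.32 thousand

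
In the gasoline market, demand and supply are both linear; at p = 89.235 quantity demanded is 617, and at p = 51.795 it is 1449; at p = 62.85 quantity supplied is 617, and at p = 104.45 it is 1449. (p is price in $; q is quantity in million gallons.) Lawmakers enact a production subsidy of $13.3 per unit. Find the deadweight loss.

$931 million

Demand slope = (51.795 − 89.235)/(1449 − 617) = −0.045, so p = 117 − 0.045q.
Supply slope = (104.45 − 62.85)/(1449 − 617) = 0.05, so p = 32 + 0.05q.
Competitive equilibrium: 117 − 0.045q = 32 + 0.05q → q* = 894.7368, p* = 76.7368.
The subsidy lowers effective supply by 13.3: p = 18.7 + 0.05q.
New quantity: 117 − 0.045q = 18.7 + 0.05q → q' = 1034.7368.
Overproduction Δq = 1034.7368 − 894.7368 = 140; wedge = subsidy = 13.3.
DWL = ½ × 140 × 13.3 = $931 million.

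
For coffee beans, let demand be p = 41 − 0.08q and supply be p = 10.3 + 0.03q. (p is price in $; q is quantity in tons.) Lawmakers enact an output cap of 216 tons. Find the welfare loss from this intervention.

Competitive equilibrium: 41 − 0.08q = 10.3 + 0.03q → q* = 279.0909, p* = 18.6727.
At q = 216: demand price = 41 − 0.08·216 = 23.72; supply price = 10.3 + 0.03·216 = 16.78.
Δq = 279.0909 − 216 = 63.0909; wedge = 23.72 − 16.78 = 6.94.
Deadweight loss = ½ × 63.0909 × 6.94 = $218.93.

$218.93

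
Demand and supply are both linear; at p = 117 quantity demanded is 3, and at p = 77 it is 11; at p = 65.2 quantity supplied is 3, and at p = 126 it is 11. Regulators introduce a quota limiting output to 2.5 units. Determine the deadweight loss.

133.95

Demand slope = (77 − 117)/(11 − 3) = −5, so p = 132 − 5q.
Supply slope = (126 − 65.2)/(11 − 3) = 7.6, so p = 42.4 + 7.6q.
Competitive equilibrium: 132 − 5q = 42.4 + 7.6q → q* = 7.1111, p* = 96.4444.
At q = 2.5: demand price = 132 − 5·2.5 = 119.5; supply price = 42.4 + 7.6·2.5 = 61.4.
Δq = 7.1111 − 2.5 = 4.6111; wedge = 119.5 − 61.4 = 58.1.
The triangle = ½ × 4.6111 × 58.1 = 133.95.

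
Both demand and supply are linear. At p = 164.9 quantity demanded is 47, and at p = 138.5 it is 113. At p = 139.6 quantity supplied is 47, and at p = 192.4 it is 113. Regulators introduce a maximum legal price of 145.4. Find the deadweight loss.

114.82

Demand slope = (138.5 − 164.9)/(113 − 47) = −0.4, so p = 183.7 − 0.4q.
Supply slope = (192.4 − 139.6)/(113 − 47) = 0.8, so p = 102 + 0.8q.
Competitive equilibrium: 183.7 − 0.4q = 102 + 0.8q → q* = 68.0833, p* = 156.4667.
At the ceiling p = 145.4, quantity supplied = (145.4 − 102)/0.8 = 54.25.
Willingness to pay at q' = 54.25: 183.7 − 0.4·54.25 = 162.
Δq = 68.0833 − 54.25 = 13.8333; wedge = 162 − 145.4 = 16.6.
DWL = ½ × 13.8333 × 16.6 = 114.82.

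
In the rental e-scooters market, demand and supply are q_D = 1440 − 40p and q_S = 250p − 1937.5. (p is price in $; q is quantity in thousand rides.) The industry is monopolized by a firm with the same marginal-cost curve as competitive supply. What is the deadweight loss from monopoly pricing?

In inverse form: demand p = 36 − 0.025q, supply p = 7.75 + 0.004q.
Competitive equilibrium: 36 − 0.025q = 7.75 + 0.004q → q* = 974.1379, p* = 11.6466.
Marginal revenue: MR = 36 − 0.05q. Set MR = MC: 36 − 0.05q = 7.75 + 0.004q → q_m = 523.1481.
Price p_m = 36 − 0.025·523.1481 = 22.9213; MC(q_m) = 7.75 + 0.004·523.1481 = 9.8426.
Competitive q* = 974.1379, so Δq = 450.9898; wedge = 22.9213 − 9.8426 = 13.0787.
Deadweight loss = ½ × 450.9898 × 13.0787 = $2949.18 thousand.

$2949.18 thousand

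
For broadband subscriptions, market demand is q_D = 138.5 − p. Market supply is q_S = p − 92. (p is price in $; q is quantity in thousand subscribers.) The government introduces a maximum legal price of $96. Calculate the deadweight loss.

In inverse form: demand p = 138.5 − q, supply p = 92 + q.
Competitive equilibrium: 138.5 − q = 92 + q → q* = 23.25, p* = 115.25.
At the ceiling p = 96, quantity supplied = (96 − 92)/1 = 4.
Willingness to pay at q' = 4: 138.5 − 1·4 = 134.5.
Δq = 23.25 − 4 = 19.25; wedge = 134.5 − 96 = 38.5.
Welfare loss = ½ × 19.25 × 38.5 = $370.56 thousand.

$370.56 thousand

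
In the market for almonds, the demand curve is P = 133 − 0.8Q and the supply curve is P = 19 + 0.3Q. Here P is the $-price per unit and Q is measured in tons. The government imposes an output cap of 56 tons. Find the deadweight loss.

$1248.07

Competitive equilibrium: 133 − 0.8Q = 19 + 0.3Q → Q* = 103.6364, P* = 50.0909.
At Q = 56: demand price = 133 − 0.8·56 = 88.2; supply price = 19 + 0.3·56 = 35.8.
ΔQ = 103.6364 − 56 = 47.6364; wedge = 88.2 − 35.8 = 52.4.
The triangle = ½ × 47.6364 × 52.4 = $1248.07.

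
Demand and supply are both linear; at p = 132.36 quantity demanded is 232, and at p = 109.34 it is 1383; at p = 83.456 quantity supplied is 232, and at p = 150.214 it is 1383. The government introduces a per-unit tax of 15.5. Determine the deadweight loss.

Demand slope = (109.34 − 132.36)/(1383 − 232) = −0.02, so p = 137 − 0.02q.
Supply slope = (150.214 − 83.456)/(1383 − 232) = 0.058, so p = 70 + 0.058q.
Competitive equilibrium: 137 − 0.02q = 70 + 0.058q → q* = 858.9744, p* = 119.8205.
With the tax, the buyer price exceeds the seller price by 15.5: (137 − 0.02q) − (70 + 0.058q) = 15.5 → q' = 660.2564.
Δq = 858.9744 − 660.2564 = 198.718; the wedge equals the tax, 15.5.
Welfare loss = ½ × 198.718 × 15.5 = 1540.06.

1540.06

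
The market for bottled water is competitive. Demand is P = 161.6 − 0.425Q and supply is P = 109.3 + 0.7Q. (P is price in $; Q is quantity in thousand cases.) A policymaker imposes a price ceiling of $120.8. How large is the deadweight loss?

$508.29 thousand

Competitive equilibrium: 161.6 − 0.425Q = 109.3 + 0.7Q → Q* = 46.4889, P* = 141.8422.
At the ceiling P = 120.8, quantity supplied = (120.8 − 109.3)/0.7 = 16.4286.
Willingness to pay at Q' = 16.4286: 161.6 − 0.425·16.4286 = 154.6178.
ΔQ = 46.4889 − 16.4286 = 30.0603; wedge = 154.6178 − 120.8 = 33.8178.
The triangle = ½ × 30.0603 × 33.8178 = $508.29 thousand.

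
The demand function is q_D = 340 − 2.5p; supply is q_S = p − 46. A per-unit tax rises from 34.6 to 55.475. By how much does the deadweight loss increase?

671.54

In inverse form: demand p = 136 − 0.4q, supply p = 46 + q.
Competitive equilibrium: 136 − 0.4q = 46 + q → q* = 64.2857, p* = 110.2857.
For a per-unit tax t: Δq = t/1.4, so DWL = ½·t·(t/1.4) = t²/2.8.
At t = 34.6: DWL = 427.557. At t = 55.475: DWL = 1099.098.
Increase = 1099.098 − 427.557 = 671.54.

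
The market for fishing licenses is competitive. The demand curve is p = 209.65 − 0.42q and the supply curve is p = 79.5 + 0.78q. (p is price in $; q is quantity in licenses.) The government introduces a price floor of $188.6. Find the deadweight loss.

Competitive equilibrium: 209.65 − 0.42q = 79.5 + 0.78q → q* = 108.45833, p* = 164.0975.
At the floor p = 188.6, quantity demanded = (209.65 − 188.6)/0.42 = 50.11905.
Sellers' marginal cost at q' = 50.11905: 79.5 + 0.78·50.11905 = 118.59286.
Δq = 108.45833 − 50.11905 = 58.33928; wedge = 188.6 − 118.59286 = 70.00714.
The triangle = ½ × 58.33928 × 70.00714 = $2042.08.

$2042.08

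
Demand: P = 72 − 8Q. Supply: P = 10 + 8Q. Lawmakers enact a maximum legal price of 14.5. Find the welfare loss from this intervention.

Competitive equilibrium: 72 − 8Q = 10 + 8Q → Q* = 3.875, P* = 41.
At the ceiling P = 14.5, quantity supplied = (14.5 − 10)/8 = 0.5625.
Willingness to pay at Q' = 0.5625: 72 − 8·0.5625 = 67.5.
ΔQ = 3.875 − 0.5625 = 3.3125; wedge = 67.5 − 14.5 = 53.
Deadweight loss = ½ × 3.3125 × 53 = 87.78.

87.78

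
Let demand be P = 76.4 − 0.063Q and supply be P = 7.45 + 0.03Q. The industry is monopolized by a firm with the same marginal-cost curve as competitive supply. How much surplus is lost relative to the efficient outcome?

Competitive equilibrium: 76.4 − 0.063Q = 7.45 + 0.03Q → Q* = 741.3978, P* = 29.6919.
Marginal revenue: MR = 76.4 − 0.126Q. Set MR = MC: 76.4 − 0.126Q = 7.45 + 0.03Q → Q_m = 441.9872.
Price P_m = 76.4 − 0.063·441.9872 = 48.5548; MC(Q_m) = 7.45 + 0.03·441.9872 = 20.7096.
Competitive Q* = 741.3978, so ΔQ = 299.4106; wedge = 48.5548 − 20.7096 = 27.8452.
The triangle = ½ × 299.4106 × 27.8452 = 4168.57.

4168.57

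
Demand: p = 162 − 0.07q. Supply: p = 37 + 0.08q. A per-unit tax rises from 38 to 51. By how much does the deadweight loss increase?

3856.67

Competitive equilibrium: 162 − 0.07q = 37 + 0.08q → q* = 833.3333, p* = 103.6667.
For a per-unit tax t: Δq = t/0.15, so DWL = ½·t·(t/0.15) = t²/0.3.
At t = 38: DWL = 4813.333. At t = 51: DWL = 8670.
Increase = 8670 − 4813.333 = 3856.67.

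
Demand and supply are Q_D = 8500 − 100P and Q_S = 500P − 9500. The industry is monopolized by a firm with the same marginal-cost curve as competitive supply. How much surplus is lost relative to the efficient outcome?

In inverse form: demand P = 85 − 0.01Q, supply P = 19 + 0.002Q.
Competitive equilibrium: 85 − 0.01Q = 19 + 0.002Q → Q* = 5500, P* = 30.
Marginal revenue: MR = 85 − 0.02Q. Set MR = MC: 85 − 0.02Q = 19 + 0.002Q → Q_m = 3000.
Price P_m = 85 − 0.01·3000 = 55; MC(Q_m) = 19 + 0.002·3000 = 25.
Competitive Q* = 5500, so ΔQ = 2500; wedge = 55 − 25 = 30.
Deadweight loss = ½ × 2500 × 30 = 37500.

37500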